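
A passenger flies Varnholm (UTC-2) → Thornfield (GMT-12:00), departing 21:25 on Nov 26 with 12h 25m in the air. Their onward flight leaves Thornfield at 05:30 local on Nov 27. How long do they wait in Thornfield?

Convert departure to UTC: 21:25 + 2:00 = 23:25 UTC on Nov 26.
Add 12 hours and 25 minutes flight time → 11:50 UTC (Nov 27).
Thornfield is UTC−12:00, so local arrival = 11:50 − 12:00 = 23:50 on Nov 26.
Layover = 05:30 − 23:50 (+1 day) = 5 hours 40 minutes.

5 hours 40 minutes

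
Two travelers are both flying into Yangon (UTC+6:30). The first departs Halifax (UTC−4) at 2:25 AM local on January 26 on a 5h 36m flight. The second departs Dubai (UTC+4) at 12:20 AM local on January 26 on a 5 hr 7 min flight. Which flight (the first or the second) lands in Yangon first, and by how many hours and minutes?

Flight 1 in UTC: 2:25 AM + 4:00 = 6:25 AM on Jan 26.
+5 hours and 36 minutes → arrive 12:01 PM UTC on Jan 26.
Flight 2 in UTC: 12:20 AM − 4:00 = 8:20 PM on Jan 25.
+5 hours 7 minutes → arrive 1:27 AM UTC on Jan 26.
Flight 2 lands earlier by 10 hours 34 minutes.

the second, by 10 hours 34 minutes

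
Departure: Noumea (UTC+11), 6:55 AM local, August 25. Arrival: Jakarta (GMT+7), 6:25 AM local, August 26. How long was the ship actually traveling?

27 hours 30 minutes

Departure in UTC: 6:55 AM − 11:00 = 7:55 PM on Aug 24.
Arrival in UTC: 6:25 AM − 7:00 = 11:25 PM on Aug 25.
Elapsed = 11:25 PM − 7:55 PM (+1 day) = 27 hours 30 minutes.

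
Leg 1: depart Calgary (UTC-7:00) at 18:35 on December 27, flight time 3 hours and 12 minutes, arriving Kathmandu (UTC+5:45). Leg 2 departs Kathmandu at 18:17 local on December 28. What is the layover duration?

Convert departure to UTC: 18:35 + 7:00 = 01:35 UTC on Dec 28.
Add 3 hours and 12 minutes flight time → 04:47 UTC.
Kathmandu is UTC+5:45, so local arrival = 04:47 + 5:45 = 10:32 on Dec 28.
Layover = 18:17 − 10:32 = 7 hours 45 minutes.

7 hours 45 minutes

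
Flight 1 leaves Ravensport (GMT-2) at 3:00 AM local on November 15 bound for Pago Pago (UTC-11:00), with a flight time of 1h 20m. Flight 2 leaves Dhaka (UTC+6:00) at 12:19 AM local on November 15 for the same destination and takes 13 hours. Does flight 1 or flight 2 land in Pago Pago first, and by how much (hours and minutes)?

the first, by 59 minutes

Flight 1 in UTC: 3:00 AM + 2:00 = 5:00 AM on Nov 15.
+1 hour 20 minutes → arrive 6:20 AM UTC on Nov 15.
Flight 2 in UTC: 12:19 AM − 6:00 = 6:19 PM on Nov 14.
+13 hours → arrive 7:19 AM UTC on Nov 15.
Flight 1 lands earlier by 59 minutes.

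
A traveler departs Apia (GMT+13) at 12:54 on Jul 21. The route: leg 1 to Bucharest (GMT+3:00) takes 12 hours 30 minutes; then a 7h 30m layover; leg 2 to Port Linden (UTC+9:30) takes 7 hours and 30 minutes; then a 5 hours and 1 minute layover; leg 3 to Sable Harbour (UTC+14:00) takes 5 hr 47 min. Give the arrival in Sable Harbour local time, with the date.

04:12 on July 23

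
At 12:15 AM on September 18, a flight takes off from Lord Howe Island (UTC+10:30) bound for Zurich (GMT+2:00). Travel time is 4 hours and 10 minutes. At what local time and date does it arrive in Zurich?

7:55 PM on Sep 17

Convert departure to UTC: 12:15 AM − 10:30 = 1:45 PM UTC on Sep 17.
Add 4 hours and 10 minutes travel time → 5:55 PM UTC.
Zurich is UTC+2:00, so local arrival = 5:55 PM + 2:00 = 7:55 PM on Sep 17.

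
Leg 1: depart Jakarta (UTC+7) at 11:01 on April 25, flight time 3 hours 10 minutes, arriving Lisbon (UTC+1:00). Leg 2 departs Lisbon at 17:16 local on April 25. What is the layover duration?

Convert departure to UTC: 11:01 − 7:00 = 04:01 UTC on Apr 25.
Add 3 hours and 10 minutes flight time → 07:11 UTC.
Lisbon is UTC+1:00, so local arrival = 07:11 + 1:00 = 08:11 on Apr 25.
Layover = 17:16 − 08:11 = 9 hours 5 minutes.

9 hours 5 minutes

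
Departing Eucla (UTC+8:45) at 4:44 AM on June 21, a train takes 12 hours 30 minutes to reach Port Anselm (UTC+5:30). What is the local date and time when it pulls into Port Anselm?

Port Anselm is 3:15 behind Eucla.
After 12 hours 30 minutes it is 5:14 PM in Eucla.
Shift by the zone difference: 5:14 PM − 3:15 = 1:59 PM on Jun 21 in Port Anselm.

1:59 PM on June 21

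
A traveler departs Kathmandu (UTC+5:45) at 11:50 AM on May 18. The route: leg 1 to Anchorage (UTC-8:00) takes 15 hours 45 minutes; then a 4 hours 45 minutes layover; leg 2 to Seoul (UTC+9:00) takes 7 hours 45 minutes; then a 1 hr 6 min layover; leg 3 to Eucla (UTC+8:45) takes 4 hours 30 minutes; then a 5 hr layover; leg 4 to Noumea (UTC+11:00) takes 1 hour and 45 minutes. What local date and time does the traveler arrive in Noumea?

Convert departure to UTC: 11:50 AM − 5:45 = 6:05 AM UTC on May 18.
Add 15 hours and 45 minutes leg 1 → 9:50 PM UTC.
Add 4 hours and 45 minutes layover in Anchorage → 2:35 AM UTC (May 19).
Add 7 hours and 45 minutes leg 2 → 10:20 AM UTC.
Add 1 hour and 6 minutes layover in Seoul → 11:26 AM UTC.
Add 4 hours and 30 minutes leg 3 → 3:56 PM UTC.
Add 5 hours layover in Eucla → 8:56 PM UTC.
Add 1 hour 45 minutes leg 4 → 10:41 PM UTC.
Noumea is UTC+11:00, so local arrival = 10:41 PM + 11:00 = 9:41 AM on May 20.

9:41 AM on May 20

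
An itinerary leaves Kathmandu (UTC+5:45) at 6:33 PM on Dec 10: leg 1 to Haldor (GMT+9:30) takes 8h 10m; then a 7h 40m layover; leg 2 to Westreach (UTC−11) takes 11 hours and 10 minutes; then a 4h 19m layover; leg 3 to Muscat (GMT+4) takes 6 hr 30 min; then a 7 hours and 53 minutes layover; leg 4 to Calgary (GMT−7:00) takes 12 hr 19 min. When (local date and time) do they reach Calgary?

3:49 PM on Dec 12

Convert departure to UTC: 6:33 PM − 5:45 = 12:48 PM UTC on Dec 10.
Add 8 hours 10 minutes leg 1 → 8:58 PM UTC.
Add 7 hours 40 minutes layover in Haldor → 4:38 AM UTC (Dec 11).
Add 11 hours 10 minutes leg 2 → 3:48 PM UTC.
Add 4 hours 19 minutes layover in Westreach → 8:07 PM UTC.
Add 6 hours and 30 minutes leg 3 → 2:37 AM UTC (Dec 12).
Add 7 hours and 53 minutes layover in Muscat → 10:30 AM UTC.
Add 12 hours 19 minutes leg 4 → 10:49 PM UTC.
Calgary is UTC−7:00, so local arrival = 10:49 PM − 7:00 = 3:49 PM on Dec 12.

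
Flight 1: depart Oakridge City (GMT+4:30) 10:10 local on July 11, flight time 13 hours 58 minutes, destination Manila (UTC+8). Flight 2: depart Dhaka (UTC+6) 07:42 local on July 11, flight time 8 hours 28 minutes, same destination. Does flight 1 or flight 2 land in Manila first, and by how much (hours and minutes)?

the second, by 9 hours 28 minutes

Flight 1 in UTC: 10:10 − 4:30 = 05:40 on Jul 11.
+13 hours and 58 minutes → arrive 19:38 UTC on Jul 11.
Flight 2 in UTC: 07:42 − 6:00 = 01:42 on Jul 11.
+8 hours and 28 minutes → arrive 10:10 UTC on Jul 11.
Flight 2 lands earlier by 9 hours 28 minutes.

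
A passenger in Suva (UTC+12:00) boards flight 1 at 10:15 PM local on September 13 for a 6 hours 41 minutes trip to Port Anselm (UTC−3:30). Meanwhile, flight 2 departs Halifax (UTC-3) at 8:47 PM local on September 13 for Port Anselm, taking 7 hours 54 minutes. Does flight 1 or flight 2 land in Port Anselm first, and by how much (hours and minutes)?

the first, by 14 hours 45 minutes

Flight 1 in UTC: 10:15 PM − 12:00 = 10:15 AM on Sep 13.
+6 hours and 41 minutes → arrive 4:56 PM UTC on Sep 13.
Flight 2 in UTC: 8:47 PM + 3:00 = 11:47 PM on Sep 13.
+7 hours 54 minutes → arrive 7:41 AM UTC on Sep 14.
Flight 1 lands earlier by 14 hours 45 minutes.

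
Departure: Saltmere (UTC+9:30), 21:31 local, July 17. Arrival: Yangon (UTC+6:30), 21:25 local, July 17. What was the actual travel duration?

2 hours 54 minutes

Departure in UTC: 21:31 − 9:30 = 12:01 on Jul 17.
Arrival in UTC: 21:25 − 6:30 = 14:55 on Jul 17.
Elapsed = 14:55 − 12:01 = 2 hours 54 minutes.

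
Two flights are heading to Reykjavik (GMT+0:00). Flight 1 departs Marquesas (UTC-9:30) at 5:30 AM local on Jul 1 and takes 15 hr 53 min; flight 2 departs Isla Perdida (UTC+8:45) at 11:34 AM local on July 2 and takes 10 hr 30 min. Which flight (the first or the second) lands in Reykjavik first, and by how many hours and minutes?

the first, by 6 hours 26 minutes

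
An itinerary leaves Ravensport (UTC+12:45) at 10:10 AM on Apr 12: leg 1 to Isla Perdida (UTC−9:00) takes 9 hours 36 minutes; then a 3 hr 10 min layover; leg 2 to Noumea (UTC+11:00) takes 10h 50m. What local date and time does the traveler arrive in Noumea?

8:01 AM on April 13

Convert departure to UTC: 10:10 AM − 12:45 = 9:25 PM UTC on Apr 11.
Add 9 hours and 36 minutes leg 1 → 7:01 AM UTC (Apr 12).
Add 3 hours 10 minutes layover in Isla Perdida → 10:11 AM UTC.
Add 10 hours 50 minutes leg 2 → 9:01 PM UTC.
Noumea is UTC+11:00, so local arrival = 9:01 PM + 11:00 = 8:01 AM on Apr 13.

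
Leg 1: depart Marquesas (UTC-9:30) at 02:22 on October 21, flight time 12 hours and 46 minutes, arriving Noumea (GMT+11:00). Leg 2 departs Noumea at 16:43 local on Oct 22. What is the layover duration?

5 hours 5 minutes

Convert departure to UTC: 02:22 + 9:30 = 11:52 UTC on Oct 21.
Add 12 hours 46 minutes flight time → 00:38 UTC (Oct 22).
Noumea is UTC+11:00, so local arrival = 00:38 + 11:00 = 11:38 on Oct 22.
Layover = 16:43 − 11:38 = 5 hours 5 minutes.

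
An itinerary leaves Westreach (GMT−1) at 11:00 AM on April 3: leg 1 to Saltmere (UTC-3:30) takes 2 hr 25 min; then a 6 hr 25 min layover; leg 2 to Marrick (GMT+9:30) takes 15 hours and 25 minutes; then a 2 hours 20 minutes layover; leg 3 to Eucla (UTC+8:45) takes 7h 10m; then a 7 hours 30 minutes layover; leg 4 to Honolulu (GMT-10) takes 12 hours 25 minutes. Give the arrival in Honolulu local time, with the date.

Convert departure to UTC: 11:00 AM + 1:00 = 12:00 PM UTC on Apr 3.
Add 2 hours and 25 minutes leg 1 → 2:25 PM UTC.
Add 6 hours 25 minutes layover in Saltmere → 8:50 PM UTC.
Add 15 hours 25 minutes leg 2 → 12:15 PM UTC (Apr 4).
Add 2 hours and 20 minutes layover in Marrick → 2:35 PM UTC.
Add 7 hours 10 minutes leg 3 → 9:45 PM UTC.
Add 7 hours and 30 minutes layover in Eucla → 5:15 AM UTC (Apr 5).
Add 12 hours and 25 minutes leg 4 → 5:40 PM UTC.
Honolulu is UTC−10:00, so local arrival = 5:40 PM − 10:00 = 7:40 AM on Apr 5.

7:40 AM on Apr 5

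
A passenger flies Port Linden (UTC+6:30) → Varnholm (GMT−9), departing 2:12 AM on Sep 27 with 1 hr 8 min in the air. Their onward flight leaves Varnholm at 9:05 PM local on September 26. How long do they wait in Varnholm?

9 hours 15 minutes

Convert departure to UTC: 2:12 AM − 6:30 = 7:42 PM UTC on Sep 26.
Add 1 hour and 8 minutes flight time → 8:50 PM UTC.
Varnholm is UTC−9:00, so local arrival = 8:50 PM − 9:00 = 11:50 AM on Sep 26.
Layover = 9:05 PM − 11:50 AM = 9 hours 15 minutes.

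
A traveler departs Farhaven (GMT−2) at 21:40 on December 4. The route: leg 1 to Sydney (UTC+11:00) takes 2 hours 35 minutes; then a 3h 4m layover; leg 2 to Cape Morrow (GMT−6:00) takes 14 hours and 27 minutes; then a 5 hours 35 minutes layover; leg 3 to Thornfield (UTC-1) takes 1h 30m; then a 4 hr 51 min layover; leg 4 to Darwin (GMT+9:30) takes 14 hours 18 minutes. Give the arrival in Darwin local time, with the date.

Convert departure to UTC: 21:40 + 2:00 = 23:40 UTC on Dec 4.
Add 2 hours and 35 minutes leg 1 → 02:15 UTC (Dec 5).
Add 3 hours 4 minutes layover in Sydney → 05:19 UTC.
Add 14 hours 27 minutes leg 2 → 19:46 UTC.
Add 5 hours 35 minutes layover in Cape Morrow → 01:21 UTC (Dec 6).
Add 1 hour 30 minutes leg 3 → 02:51 UTC.
Add 4 hours 51 minutes layover in Thornfield → 07:42 UTC.
Add 14 hours and 18 minutes leg 4 → 22:00 UTC.
Darwin is UTC+9:30, so local arrival = 22:00 + 9:30 = 07:30 on Dec 7.

07:30 on December 7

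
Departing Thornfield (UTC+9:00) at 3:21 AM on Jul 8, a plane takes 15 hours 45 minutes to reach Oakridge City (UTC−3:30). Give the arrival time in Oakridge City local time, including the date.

Oakridge City is 12:30 behind Thornfield.
After 15 hours 45 minutes it is 7:06 PM in Thornfield.
Shift by the zone difference: 7:06 PM − 12:30 = 6:36 AM on Jul 8 in Oakridge City.

6:36 AM on July 8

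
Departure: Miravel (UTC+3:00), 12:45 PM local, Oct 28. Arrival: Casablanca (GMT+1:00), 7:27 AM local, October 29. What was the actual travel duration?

Departure in UTC: 12:45 PM − 3:00 = 9:45 AM on Oct 28.
Arrival in UTC: 7:27 AM − 1:00 = 6:27 AM on Oct 29.
Elapsed = 6:27 AM − 9:45 AM (+1 day) = 20 hours 42 minutes.

20 hours 42 minutes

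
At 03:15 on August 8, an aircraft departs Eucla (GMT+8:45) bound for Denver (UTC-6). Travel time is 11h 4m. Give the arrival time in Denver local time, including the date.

Convert departure to UTC: 03:15 − 8:45 = 18:30 UTC on Aug 7.
Add 11 hours and 4 minutes travel time → 05:34 UTC (Aug 8).
Denver is UTC−6:00, so local arrival = 05:34 − 6:00 = 23:34 on Aug 7.

23:34 on Aug 7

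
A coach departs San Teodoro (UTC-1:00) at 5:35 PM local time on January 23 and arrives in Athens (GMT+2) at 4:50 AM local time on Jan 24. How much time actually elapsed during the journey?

8 hours 15 minutes

Departure in UTC: 5:35 PM + 1:00 = 6:35 PM on Jan 23.
Arrival in UTC: 4:50 AM − 2:00 = 2:50 AM on Jan 24.
Elapsed = 2:50 AM − 6:35 PM (+1 day) = 8 hours 15 minutes.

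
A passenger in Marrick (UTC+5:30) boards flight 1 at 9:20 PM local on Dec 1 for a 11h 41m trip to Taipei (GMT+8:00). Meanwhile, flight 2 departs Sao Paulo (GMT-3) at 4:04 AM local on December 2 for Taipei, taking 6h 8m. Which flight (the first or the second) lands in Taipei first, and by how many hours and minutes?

Flight 1 in UTC: 9:20 PM − 5:30 = 3:50 PM on Dec 1.
+11 hours 41 minutes → arrive 3:31 AM UTC on Dec 2.
Flight 2 in UTC: 4:04 AM + 3:00 = 7:04 AM on Dec 2.
+6 hours and 8 minutes → arrive 1:12 PM UTC on Dec 2.
Flight 1 lands earlier by 9 hours 41 minutes.

the first, by 9 hours 41 minutes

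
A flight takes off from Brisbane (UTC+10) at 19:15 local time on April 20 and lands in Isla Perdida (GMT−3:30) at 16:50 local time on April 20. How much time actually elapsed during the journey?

11 hours 5 minutes

Departure in UTC: 19:15 − 10:00 = 09:15 on Apr 20.
Arrival in UTC: 16:50 + 3:30 = 20:20 on Apr 20.
Elapsed = 20:20 − 09:15 = 11 hours 5 minutes.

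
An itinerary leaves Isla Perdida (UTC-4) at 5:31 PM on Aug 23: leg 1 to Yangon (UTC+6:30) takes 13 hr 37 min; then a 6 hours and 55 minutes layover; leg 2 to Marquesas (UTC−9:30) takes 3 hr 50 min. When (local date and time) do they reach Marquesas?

Convert departure to UTC: 5:31 PM + 4:00 = 9:31 PM UTC on Aug 23.
Add 13 hours 37 minutes leg 1 → 11:08 AM UTC (Aug 24).
Add 6 hours 55 minutes layover in Yangon → 6:03 PM UTC.
Add 3 hours 50 minutes leg 2 → 9:53 PM UTC.
Marquesas is UTC−9:30, so local arrival = 9:53 PM − 9:30 = 12:23 PM on Aug 24.

12:23 PM on August 24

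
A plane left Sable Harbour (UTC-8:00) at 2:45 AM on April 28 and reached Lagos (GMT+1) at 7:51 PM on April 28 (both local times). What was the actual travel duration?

Departure in UTC: 2:45 AM + 8:00 = 10:45 AM on Apr 28.
Arrival in UTC: 7:51 PM − 1:00 = 6:51 PM on Apr 28.
Elapsed = 6:51 PM − 10:45 AM = 8 hours 6 minutes.

8 hours 6 minutes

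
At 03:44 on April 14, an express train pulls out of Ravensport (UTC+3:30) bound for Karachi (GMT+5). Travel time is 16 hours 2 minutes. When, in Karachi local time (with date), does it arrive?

21:16 on April 14

Convert departure to UTC: 03:44 − 3:30 = 00:14 UTC on Apr 14.
Add 16 hours and 2 minutes travel time → 16:16 UTC.
Karachi is UTC+5:00, so local arrival = 16:16 + 5:00 = 21:16 on Apr 14.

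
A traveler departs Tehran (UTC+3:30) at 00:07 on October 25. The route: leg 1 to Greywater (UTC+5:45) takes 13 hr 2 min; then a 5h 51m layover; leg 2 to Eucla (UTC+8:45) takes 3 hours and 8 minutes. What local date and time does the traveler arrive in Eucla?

03:23 on Oct 26

Convert departure to UTC: 00:07 − 3:30 = 20:37 UTC on Oct 24.
Add 13 hours 2 minutes leg 1 → 09:39 UTC (Oct 25).
Add 5 hours 51 minutes layover in Greywater → 15:30 UTC.
Add 3 hours and 8 minutes leg 2 → 18:38 UTC.
Eucla is UTC+8:45, so local arrival = 18:38 + 8:45 = 03:23 on Oct 26.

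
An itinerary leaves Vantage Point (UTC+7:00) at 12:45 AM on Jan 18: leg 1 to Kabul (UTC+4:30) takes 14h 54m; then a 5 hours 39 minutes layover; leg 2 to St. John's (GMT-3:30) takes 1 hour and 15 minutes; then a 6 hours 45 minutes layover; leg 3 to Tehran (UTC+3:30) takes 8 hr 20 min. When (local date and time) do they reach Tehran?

10:08 AM on January 19

Convert departure to UTC: 12:45 AM − 7:00 = 5:45 PM UTC on Jan 17.
Add 14 hours and 54 minutes leg 1 → 8:39 AM UTC (Jan 18).
Add 5 hours 39 minutes layover in Kabul → 2:18 PM UTC.
Add 1 hour and 15 minutes leg 2 → 3:33 PM UTC.
Add 6 hours 45 minutes layover in St. John's → 10:18 PM UTC.
Add 8 hours and 20 minutes leg 3 → 6:38 AM UTC (Jan 19).
Tehran is UTC+3:30, so local arrival = 6:38 AM + 3:30 = 10:08 AM on Jan 19.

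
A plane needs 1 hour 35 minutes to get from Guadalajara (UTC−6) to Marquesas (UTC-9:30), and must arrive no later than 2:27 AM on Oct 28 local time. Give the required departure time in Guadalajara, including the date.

Target arrival in UTC: 2:27 AM + 9:30 = 11:57 AM on Oct 28.
Subtract 1 hour 35 minutes → departure 10:22 AM UTC on Oct 28.
Guadalajara is UTC−6:00: 10:22 AM − 6:00 = 4:22 AM on Oct 28.

4:22 AM on Oct 28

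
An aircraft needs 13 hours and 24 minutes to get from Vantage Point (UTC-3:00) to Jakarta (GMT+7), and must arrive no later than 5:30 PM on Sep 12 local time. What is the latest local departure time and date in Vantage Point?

6:06 PM on September 11

Target arrival in UTC: 5:30 PM − 7:00 = 10:30 AM on Sep 12.
Subtract 13 hours and 24 minutes → departure 9:06 PM UTC on Sep 11.
Vantage Point is UTC−3:00: 9:06 PM − 3:00 = 6:06 PM on Sep 11.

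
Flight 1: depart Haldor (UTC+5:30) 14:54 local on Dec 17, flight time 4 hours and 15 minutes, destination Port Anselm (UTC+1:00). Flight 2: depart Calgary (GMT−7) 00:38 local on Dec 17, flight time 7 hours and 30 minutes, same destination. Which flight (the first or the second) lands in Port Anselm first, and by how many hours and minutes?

Flight 1 in UTC: 14:54 − 5:30 = 09:24 on Dec 17.
+4 hours 15 minutes → arrive 13:39 UTC on Dec 17.
Flight 2 in UTC: 00:38 + 7:00 = 07:38 on Dec 17.
+7 hours 30 minutes → arrive 15:08 UTC on Dec 17.
Flight 1 lands earlier by 1 hour 29 minutes.

the first, by 1 hour 29 minutes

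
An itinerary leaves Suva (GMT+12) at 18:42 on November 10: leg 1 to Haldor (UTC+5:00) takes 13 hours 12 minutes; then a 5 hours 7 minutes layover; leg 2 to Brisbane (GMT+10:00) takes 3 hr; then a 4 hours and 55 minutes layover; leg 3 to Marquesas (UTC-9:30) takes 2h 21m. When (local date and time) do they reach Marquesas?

Convert departure to UTC: 18:42 − 12:00 = 06:42 UTC on Nov 10.
Add 13 hours and 12 minutes leg 1 → 19:54 UTC.
Add 5 hours and 7 minutes layover in Haldor → 01:01 UTC (Nov 11).
Add 3 hours leg 2 → 04:01 UTC.
Add 4 hours 55 minutes layover in Brisbane → 08:56 UTC.
Add 2 hours 21 minutes leg 3 → 11:17 UTC.
Marquesas is UTC−9:30, so local arrival = 11:17 − 9:30 = 01:47 on Nov 11.

01:47 on Nov 11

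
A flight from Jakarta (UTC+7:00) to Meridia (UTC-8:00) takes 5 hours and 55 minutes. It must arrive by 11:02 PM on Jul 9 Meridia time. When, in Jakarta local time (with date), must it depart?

Target arrival in UTC: 11:02 PM + 8:00 = 7:02 AM on Jul 10.
Subtract 5 hours and 55 minutes → departure 1:07 AM UTC on Jul 10.
Jakarta is UTC+7:00: 1:07 AM + 7:00 = 8:07 AM on Jul 10.

8:07 AM on July 10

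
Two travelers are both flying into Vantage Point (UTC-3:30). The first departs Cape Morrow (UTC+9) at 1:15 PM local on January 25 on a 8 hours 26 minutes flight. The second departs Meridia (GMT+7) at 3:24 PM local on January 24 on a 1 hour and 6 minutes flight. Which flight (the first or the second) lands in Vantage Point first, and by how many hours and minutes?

Flight 1 in UTC: 1:15 PM − 9:00 = 4:15 AM on Jan 25.
+8 hours 26 minutes → arrive 12:41 PM UTC on Jan 25.
Flight 2 in UTC: 3:24 PM − 7:00 = 8:24 AM on Jan 24.
+1 hour 6 minutes → arrive 9:30 AM UTC on Jan 24.
Flight 2 lands earlier by 27 hours 11 minutes.

the second, by 27 hours 11 minutes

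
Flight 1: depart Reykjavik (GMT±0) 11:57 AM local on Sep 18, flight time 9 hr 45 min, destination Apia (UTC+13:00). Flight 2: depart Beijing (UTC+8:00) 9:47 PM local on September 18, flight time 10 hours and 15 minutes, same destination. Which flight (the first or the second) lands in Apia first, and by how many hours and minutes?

the first, by 2 hours 20 minutes

Flight 1 departs at 11:57 AM UTC (Sep 18).
+9 hours 45 minutes → arrive 9:42 PM UTC on Sep 18.
Flight 2 in UTC: 9:47 PM − 8:00 = 1:47 PM on Sep 18.
+10 hours and 15 minutes → arrive 12:02 AM UTC on Sep 19.
Flight 1 lands earlier by 2 hours 20 minutes.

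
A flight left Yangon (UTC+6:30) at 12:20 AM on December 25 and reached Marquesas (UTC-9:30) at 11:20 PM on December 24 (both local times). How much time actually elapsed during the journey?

Departure in UTC: 12:20 AM − 6:30 = 5:50 PM on Dec 24.
Arrival in UTC: 11:20 PM + 9:30 = 8:50 AM on Dec 25.
Elapsed = 8:50 AM − 5:50 PM (+1 day) = 15 hours.

15 hours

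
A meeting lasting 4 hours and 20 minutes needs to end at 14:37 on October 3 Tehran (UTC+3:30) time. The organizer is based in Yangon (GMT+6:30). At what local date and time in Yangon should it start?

13:17 on Oct 3

Target end time in UTC: 14:37 − 3:30 = 11:07 on Oct 3.
Subtract 4 hours and 20 minutes → start 06:47 UTC on Oct 3.
Yangon is UTC+6:30: 06:47 + 6:30 = 13:17 on Oct 3.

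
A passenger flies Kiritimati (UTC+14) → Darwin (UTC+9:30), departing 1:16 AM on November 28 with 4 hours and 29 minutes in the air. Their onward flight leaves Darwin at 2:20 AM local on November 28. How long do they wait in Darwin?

1 hour 5 minutes

Convert departure to UTC: 1:16 AM − 14:00 = 11:16 AM UTC on Nov 27.
Add 4 hours 29 minutes flight time → 3:45 PM UTC.
Darwin is UTC+9:30, so local arrival = 3:45 PM + 9:30 = 1:15 AM on Nov 28.
Layover = 2:20 AM − 1:15 AM = 1 hour 5 minutes.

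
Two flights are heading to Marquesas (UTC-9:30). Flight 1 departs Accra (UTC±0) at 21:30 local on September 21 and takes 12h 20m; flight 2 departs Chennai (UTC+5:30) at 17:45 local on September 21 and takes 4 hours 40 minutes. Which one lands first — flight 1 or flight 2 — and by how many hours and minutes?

Flight 1 departs at 21:30 UTC (Sep 21).
+12 hours and 20 minutes → arrive 09:50 UTC on Sep 22.
Flight 2 in UTC: 17:45 − 5:30 = 12:15 on Sep 21.
+4 hours 40 minutes → arrive 16:55 UTC on Sep 21.
Flight 2 lands earlier by 16 hours 55 minutes.

the second, by 16 hours 55 minutes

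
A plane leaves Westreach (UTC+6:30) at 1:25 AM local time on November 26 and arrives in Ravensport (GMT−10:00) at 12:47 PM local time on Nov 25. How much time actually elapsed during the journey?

3 hours 52 minutes

Departure in UTC: 1:25 AM − 6:30 = 6:55 PM on Nov 25.
Arrival in UTC: 12:47 PM + 10:00 = 10:47 PM on Nov 25.
Elapsed = 10:47 PM − 6:55 PM = 3 hours 52 minutes.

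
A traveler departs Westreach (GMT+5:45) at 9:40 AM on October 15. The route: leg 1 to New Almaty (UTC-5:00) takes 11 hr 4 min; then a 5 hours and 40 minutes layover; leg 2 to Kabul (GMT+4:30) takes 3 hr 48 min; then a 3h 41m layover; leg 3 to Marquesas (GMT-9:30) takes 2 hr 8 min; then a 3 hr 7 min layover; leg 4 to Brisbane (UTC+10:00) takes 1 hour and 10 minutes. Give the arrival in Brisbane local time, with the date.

Convert departure to UTC: 9:40 AM − 5:45 = 3:55 AM UTC on Oct 15.
Add 11 hours and 4 minutes leg 1 → 2:59 PM UTC.
Add 5 hours 40 minutes layover in New Almaty → 8:39 PM UTC.
Add 3 hours and 48 minutes leg 2 → 12:27 AM UTC (Oct 16).
Add 3 hours and 41 minutes layover in Kabul → 4:08 AM UTC.
Add 2 hours 8 minutes leg 3 → 6:16 AM UTC.
Add 3 hours 7 minutes layover in Marquesas → 9:23 AM UTC.
Add 1 hour 10 minutes leg 4 → 10:33 AM UTC.
Brisbane is UTC+10:00, so local arrival = 10:33 AM + 10:00 = 8:33 PM on Oct 16.

8:33 PM on October 16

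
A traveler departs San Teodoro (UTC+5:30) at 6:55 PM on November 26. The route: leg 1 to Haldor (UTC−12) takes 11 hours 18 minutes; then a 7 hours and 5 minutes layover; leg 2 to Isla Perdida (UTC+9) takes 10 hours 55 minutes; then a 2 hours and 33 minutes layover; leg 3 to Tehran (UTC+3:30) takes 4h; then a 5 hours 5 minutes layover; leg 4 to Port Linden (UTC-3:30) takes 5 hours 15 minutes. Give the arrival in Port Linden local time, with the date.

8:06 AM on Nov 28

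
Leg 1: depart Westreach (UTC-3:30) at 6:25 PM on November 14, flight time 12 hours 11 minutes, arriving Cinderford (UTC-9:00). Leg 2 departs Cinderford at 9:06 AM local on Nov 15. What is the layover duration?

Convert departure to UTC: 6:25 PM + 3:30 = 9:55 PM UTC on Nov 14.
Add 12 hours 11 minutes flight time → 10:06 AM UTC (Nov 15).
Cinderford is UTC−9:00, so local arrival = 10:06 AM − 9:00 = 1:06 AM on Nov 15.
Layover = 9:06 AM − 1:06 AM = 8 hours.

8 hours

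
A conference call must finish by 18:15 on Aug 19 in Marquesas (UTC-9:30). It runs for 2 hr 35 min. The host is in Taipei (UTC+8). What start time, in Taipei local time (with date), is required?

Target end time in UTC: 18:15 + 9:30 = 03:45 on Aug 20.
Subtract 2 hours and 35 minutes → start 01:10 UTC on Aug 20.
Taipei is UTC+8:00: 01:10 + 8:00 = 09:10 on Aug 20.

09:10 on August 20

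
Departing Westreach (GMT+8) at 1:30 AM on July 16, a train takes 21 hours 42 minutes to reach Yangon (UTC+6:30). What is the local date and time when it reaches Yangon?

Convert departure to UTC: 1:30 AM − 8:00 = 5:30 PM UTC on Jul 15.
Add 21 hours and 42 minutes travel time → 3:12 PM UTC (Jul 16).
Yangon is UTC+6:30, so local arrival = 3:12 PM + 6:30 = 9:42 PM on Jul 16.

9:42 PM on July 16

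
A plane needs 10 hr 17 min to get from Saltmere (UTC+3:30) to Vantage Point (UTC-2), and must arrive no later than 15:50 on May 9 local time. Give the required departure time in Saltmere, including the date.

Target arrival in UTC: 15:50 + 2:00 = 17:50 on May 9.
Subtract 10 hours 17 minutes → departure 07:33 UTC on May 9.
Saltmere is UTC+3:30: 07:33 + 3:30 = 11:03 on May 9.

11:03 on May 9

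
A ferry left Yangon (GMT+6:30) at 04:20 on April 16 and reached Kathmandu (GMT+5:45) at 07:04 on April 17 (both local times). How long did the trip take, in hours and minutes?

27 hours 29 minutes

Kathmandu is 0:45 behind Yangon.
Clock-face elapsed time (ignoring zones) is 26 hours 44 minutes.
Actual elapsed = 26 hours 44 minutes + 0:45 = 27 hours 29 minutes.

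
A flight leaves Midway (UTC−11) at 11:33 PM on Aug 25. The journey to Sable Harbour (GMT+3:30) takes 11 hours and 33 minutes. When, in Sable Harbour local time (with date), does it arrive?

1:36 AM on Aug 27

Sable Harbour is 14:30 ahead of Midway.
After 11 hours and 33 minutes it is 11:06 AM (Aug 26) in Midway.
Shift by the zone difference: 11:06 AM + 14:30 = 1:36 AM on Aug 27 in Sable Harbour.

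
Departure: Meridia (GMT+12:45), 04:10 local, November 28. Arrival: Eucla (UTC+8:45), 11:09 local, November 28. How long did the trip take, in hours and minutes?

Eucla is 4:00 behind Meridia.
Clock-face elapsed time (ignoring zones) is 6 hours 59 minutes.
Actual elapsed = 6 hours 59 minutes + 4:00 = 10 hours 59 minutes.

10 hours 59 minutes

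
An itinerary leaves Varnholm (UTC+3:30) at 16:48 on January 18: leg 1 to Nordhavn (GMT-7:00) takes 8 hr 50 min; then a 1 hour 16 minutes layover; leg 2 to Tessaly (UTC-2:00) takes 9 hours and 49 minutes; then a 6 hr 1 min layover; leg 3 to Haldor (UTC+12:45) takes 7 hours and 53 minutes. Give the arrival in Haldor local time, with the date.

Convert departure to UTC: 16:48 − 3:30 = 13:18 UTC on Jan 18.
Add 8 hours and 50 minutes leg 1 → 22:08 UTC.
Add 1 hour and 16 minutes layover in Nordhavn → 23:24 UTC.
Add 9 hours and 49 minutes leg 2 → 09:13 UTC (Jan 19).
Add 6 hours and 1 minute layover in Tessaly → 15:14 UTC.
Add 7 hours and 53 minutes leg 3 → 23:07 UTC.
Haldor is UTC+12:45, so local arrival = 23:07 + 12:45 = 11:52 on Jan 20.

11:52 on Jan 20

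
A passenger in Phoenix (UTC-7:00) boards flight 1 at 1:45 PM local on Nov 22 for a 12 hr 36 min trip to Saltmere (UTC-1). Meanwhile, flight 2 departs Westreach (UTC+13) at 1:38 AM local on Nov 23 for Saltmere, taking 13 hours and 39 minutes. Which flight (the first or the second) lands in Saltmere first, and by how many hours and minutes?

Flight 1 in UTC: 1:45 PM + 7:00 = 8:45 PM on Nov 22.
+12 hours and 36 minutes → arrive 9:21 AM UTC on Nov 23.
Flight 2 in UTC: 1:38 AM − 13:00 = 12:38 PM on Nov 22.
+13 hours 39 minutes → arrive 2:17 AM UTC on Nov 23.
Flight 2 lands earlier by 7 hours 4 minutes.

the second, by 7 hours 4 minutes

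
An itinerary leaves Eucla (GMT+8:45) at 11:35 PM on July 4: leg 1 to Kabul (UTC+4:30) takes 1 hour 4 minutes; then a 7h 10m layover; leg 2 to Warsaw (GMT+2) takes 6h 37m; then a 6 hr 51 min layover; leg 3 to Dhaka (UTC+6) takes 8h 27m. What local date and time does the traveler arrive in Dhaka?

2:59 AM on Jul 6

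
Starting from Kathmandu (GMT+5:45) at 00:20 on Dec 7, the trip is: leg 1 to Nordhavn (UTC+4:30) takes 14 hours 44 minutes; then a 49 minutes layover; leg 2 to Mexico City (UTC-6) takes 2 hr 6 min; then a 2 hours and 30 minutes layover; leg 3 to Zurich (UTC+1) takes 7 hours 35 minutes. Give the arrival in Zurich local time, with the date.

23:19 on Dec 7

Convert departure to UTC: 00:20 − 5:45 = 18:35 UTC on Dec 6.
Add 14 hours 44 minutes leg 1 → 09:19 UTC (Dec 7).
Add 49 minutes layover in Nordhavn → 10:08 UTC.
Add 2 hours and 6 minutes leg 2 → 12:14 UTC.
Add 2 hours and 30 minutes layover in Mexico City → 14:44 UTC.
Add 7 hours and 35 minutes leg 3 → 22:19 UTC.
Zurich is UTC+1:00, so local arrival = 22:19 + 1:00 = 23:19 on Dec 7.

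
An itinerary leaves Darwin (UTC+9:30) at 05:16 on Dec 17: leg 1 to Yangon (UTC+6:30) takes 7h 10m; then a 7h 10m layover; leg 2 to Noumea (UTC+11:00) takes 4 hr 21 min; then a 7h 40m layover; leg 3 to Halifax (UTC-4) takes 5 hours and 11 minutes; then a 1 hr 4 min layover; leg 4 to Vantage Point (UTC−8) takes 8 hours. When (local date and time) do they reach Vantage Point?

Convert departure to UTC: 05:16 − 9:30 = 19:46 UTC on Dec 16.
Add 7 hours and 10 minutes leg 1 → 02:56 UTC (Dec 17).
Add 7 hours 10 minutes layover in Yangon → 10:06 UTC.
Add 4 hours 21 minutes leg 2 → 14:27 UTC.
Add 7 hours 40 minutes layover in Noumea → 22:07 UTC.
Add 5 hours 11 minutes leg 3 → 03:18 UTC (Dec 18).
Add 1 hour and 4 minutes layover in Halifax → 04:22 UTC.
Add 8 hours leg 4 → 12:22 UTC.
Vantage Point is UTC−8:00, so local arrival = 12:22 − 8:00 = 04:22 on Dec 18.

04:22 on December 18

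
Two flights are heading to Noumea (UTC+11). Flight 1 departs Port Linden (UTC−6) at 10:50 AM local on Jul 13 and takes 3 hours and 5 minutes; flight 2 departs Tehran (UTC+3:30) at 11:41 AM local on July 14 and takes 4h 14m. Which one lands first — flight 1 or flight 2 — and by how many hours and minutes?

Flight 1 in UTC: 10:50 AM + 6:00 = 4:50 PM on Jul 13.
+3 hours and 5 minutes → arrive 7:55 PM UTC on Jul 13.
Flight 2 in UTC: 11:41 AM − 3:30 = 8:11 AM on Jul 14.
+4 hours 14 minutes → arrive 12:25 PM UTC on Jul 14.
Flight 1 lands earlier by 16 hours 30 minutes.

the first, by 16 hours 30 minutes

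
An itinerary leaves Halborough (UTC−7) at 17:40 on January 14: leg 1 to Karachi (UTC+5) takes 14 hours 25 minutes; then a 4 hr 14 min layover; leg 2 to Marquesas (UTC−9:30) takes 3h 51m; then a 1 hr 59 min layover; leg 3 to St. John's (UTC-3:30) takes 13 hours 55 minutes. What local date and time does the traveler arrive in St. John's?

11:34 on January 16

Convert departure to UTC: 17:40 + 7:00 = 00:40 UTC on Jan 15.
Add 14 hours 25 minutes leg 1 → 15:05 UTC.
Add 4 hours and 14 minutes layover in Karachi → 19:19 UTC.
Add 3 hours 51 minutes leg 2 → 23:10 UTC.
Add 1 hour 59 minutes layover in Marquesas → 01:09 UTC (Jan 16).
Add 13 hours 55 minutes leg 3 → 15:04 UTC.
St. John's is UTC−3:30, so local arrival = 15:04 − 3:30 = 11:34 on Jan 16.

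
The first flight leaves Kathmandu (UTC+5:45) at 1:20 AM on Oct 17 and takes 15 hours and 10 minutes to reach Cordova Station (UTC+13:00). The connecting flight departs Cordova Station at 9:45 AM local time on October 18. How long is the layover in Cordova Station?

Convert departure to UTC: 1:20 AM − 5:45 = 7:35 PM UTC on Oct 16.
Add 15 hours and 10 minutes flight time → 10:45 AM UTC (Oct 17).
Cordova Station is UTC+13:00, so local arrival = 10:45 AM + 13:00 = 11:45 PM on Oct 17.
Layover = 9:45 AM − 11:45 PM (+1 day) = 10 hours.

10 hours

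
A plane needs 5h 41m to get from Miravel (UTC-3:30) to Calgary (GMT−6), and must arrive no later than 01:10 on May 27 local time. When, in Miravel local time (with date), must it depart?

Target arrival in UTC: 01:10 + 6:00 = 07:10 on May 27.
Subtract 5 hours and 41 minutes → departure 01:29 UTC on May 27.
Miravel is UTC−3:30: 01:29 − 3:30 = 21:59 on May 26.

21:59 on May 26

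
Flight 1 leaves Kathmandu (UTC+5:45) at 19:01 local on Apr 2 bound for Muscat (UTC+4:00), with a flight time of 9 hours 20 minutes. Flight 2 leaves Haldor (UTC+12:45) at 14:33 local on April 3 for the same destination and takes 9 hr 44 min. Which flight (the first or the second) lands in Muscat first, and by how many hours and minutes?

the first, by 12 hours 56 minutes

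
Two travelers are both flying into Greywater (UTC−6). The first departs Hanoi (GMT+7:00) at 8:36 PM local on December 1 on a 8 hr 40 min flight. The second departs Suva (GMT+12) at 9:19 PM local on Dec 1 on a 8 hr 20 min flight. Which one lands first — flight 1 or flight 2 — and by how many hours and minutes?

the second, by 4 hours 37 minutes

Flight 1 in UTC: 8:36 PM − 7:00 = 1:36 PM on Dec 1.
+8 hours and 40 minutes → arrive 10:16 PM UTC on Dec 1.
Flight 2 in UTC: 9:19 PM − 12:00 = 9:19 AM on Dec 1.
+8 hours 20 minutes → arrive 5:39 PM UTC on Dec 1.
Flight 2 lands earlier by 4 hours 37 minutes.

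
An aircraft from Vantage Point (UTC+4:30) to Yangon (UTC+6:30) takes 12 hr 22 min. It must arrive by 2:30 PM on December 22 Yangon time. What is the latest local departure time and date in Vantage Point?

Target arrival in UTC: 2:30 PM − 6:30 = 8:00 AM on Dec 22.
Subtract 12 hours 22 minutes → departure 7:38 PM UTC on Dec 21.
Vantage Point is UTC+4:30: 7:38 PM + 4:30 = 12:08 AM on Dec 22.

12:08 AM on December 22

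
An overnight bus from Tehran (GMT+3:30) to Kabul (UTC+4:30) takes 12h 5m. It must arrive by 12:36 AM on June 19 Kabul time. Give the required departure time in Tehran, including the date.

11:31 AM on June 18

Target arrival in UTC: 12:36 AM − 4:30 = 8:06 PM on Jun 18.
Subtract 12 hours and 5 minutes → departure 8:01 AM UTC on Jun 18.
Tehran is UTC+3:30: 8:01 AM + 3:30 = 11:31 AM on Jun 18.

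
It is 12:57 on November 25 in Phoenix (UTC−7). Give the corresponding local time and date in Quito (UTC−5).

In UTC: 12:57 + 7:00 = 19:57 on Nov 25.
Quito is UTC−5:00: 19:57 − 5:00 = 14:57 on Nov 25.

14:57 on November 25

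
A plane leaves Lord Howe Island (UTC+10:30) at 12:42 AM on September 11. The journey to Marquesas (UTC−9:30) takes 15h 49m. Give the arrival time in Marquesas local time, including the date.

8:31 PM on September 10

Convert departure to UTC: 12:42 AM − 10:30 = 2:12 PM UTC on Sep 10.
Add 15 hours 49 minutes travel time → 6:01 AM UTC (Sep 11).
Marquesas is UTC−9:30, so local arrival = 6:01 AM − 9:30 = 8:31 PM on Sep 10.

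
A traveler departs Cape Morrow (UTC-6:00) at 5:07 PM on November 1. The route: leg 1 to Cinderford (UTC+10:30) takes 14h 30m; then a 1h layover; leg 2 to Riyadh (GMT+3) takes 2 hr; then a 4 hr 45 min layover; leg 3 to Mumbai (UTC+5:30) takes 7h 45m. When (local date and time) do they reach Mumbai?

10:37 AM on Nov 3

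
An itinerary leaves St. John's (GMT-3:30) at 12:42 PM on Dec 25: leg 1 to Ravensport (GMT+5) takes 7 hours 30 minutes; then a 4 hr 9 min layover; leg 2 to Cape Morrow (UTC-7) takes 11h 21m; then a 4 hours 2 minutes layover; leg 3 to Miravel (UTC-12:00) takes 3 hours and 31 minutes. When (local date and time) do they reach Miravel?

10:45 AM on December 26

Convert departure to UTC: 12:42 PM + 3:30 = 4:12 PM UTC on Dec 25.
Add 7 hours 30 minutes leg 1 → 11:42 PM UTC.
Add 4 hours 9 minutes layover in Ravensport → 3:51 AM UTC (Dec 26).
Add 11 hours and 21 minutes leg 2 → 3:12 PM UTC.
Add 4 hours 2 minutes layover in Cape Morrow → 7:14 PM UTC.
Add 3 hours 31 minutes leg 3 → 10:45 PM UTC.
Miravel is UTC−12:00, so local arrival = 10:45 PM − 12:00 = 10:45 AM on Dec 26.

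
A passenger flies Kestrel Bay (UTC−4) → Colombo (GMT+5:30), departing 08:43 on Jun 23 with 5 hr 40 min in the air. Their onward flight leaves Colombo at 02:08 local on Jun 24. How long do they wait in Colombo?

2 hours 15 minutes

Convert departure to UTC: 08:43 + 4:00 = 12:43 UTC on Jun 23.
Add 5 hours and 40 minutes flight time → 18:23 UTC.
Colombo is UTC+5:30, so local arrival = 18:23 + 5:30 = 23:53 on Jun 23.
Layover = 02:08 − 23:53 (+1 day) = 2 hours 15 minutes.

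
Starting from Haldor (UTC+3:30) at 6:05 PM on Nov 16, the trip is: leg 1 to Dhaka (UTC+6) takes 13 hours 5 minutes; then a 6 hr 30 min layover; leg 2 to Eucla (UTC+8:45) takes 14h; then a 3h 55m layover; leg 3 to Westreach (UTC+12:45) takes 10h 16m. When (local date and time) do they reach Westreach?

Convert departure to UTC: 6:05 PM − 3:30 = 2:35 PM UTC on Nov 16.
Add 13 hours and 5 minutes leg 1 → 3:40 AM UTC (Nov 17).
Add 6 hours 30 minutes layover in Dhaka → 10:10 AM UTC.
Add 14 hours leg 2 → 12:10 AM UTC (Nov 18).
Add 3 hours 55 minutes layover in Eucla → 4:05 AM UTC.
Add 10 hours 16 minutes leg 3 → 2:21 PM UTC.
Westreach is UTC+12:45, so local arrival = 2:21 PM + 12:45 = 3:06 AM on Nov 19.

3:06 AM on Nov 19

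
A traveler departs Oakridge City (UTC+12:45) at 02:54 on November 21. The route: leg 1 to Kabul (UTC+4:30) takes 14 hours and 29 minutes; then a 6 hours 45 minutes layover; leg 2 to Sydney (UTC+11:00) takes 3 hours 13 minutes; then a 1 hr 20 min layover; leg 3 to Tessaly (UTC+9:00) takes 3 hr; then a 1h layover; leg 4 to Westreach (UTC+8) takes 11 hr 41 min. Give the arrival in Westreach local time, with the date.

15:37 on Nov 22

Convert departure to UTC: 02:54 − 12:45 = 14:09 UTC on Nov 20.
Add 14 hours 29 minutes leg 1 → 04:38 UTC (Nov 21).
Add 6 hours and 45 minutes layover in Kabul → 11:23 UTC.
Add 3 hours and 13 minutes leg 2 → 14:36 UTC.
Add 1 hour 20 minutes layover in Sydney → 15:56 UTC.
Add 3 hours leg 3 → 18:56 UTC.
Add 1 hour layover in Tessaly → 19:56 UTC.
Add 11 hours 41 minutes leg 4 → 07:37 UTC (Nov 22).
Westreach is UTC+8:00, so local arrival = 07:37 + 8:00 = 15:37 on Nov 22.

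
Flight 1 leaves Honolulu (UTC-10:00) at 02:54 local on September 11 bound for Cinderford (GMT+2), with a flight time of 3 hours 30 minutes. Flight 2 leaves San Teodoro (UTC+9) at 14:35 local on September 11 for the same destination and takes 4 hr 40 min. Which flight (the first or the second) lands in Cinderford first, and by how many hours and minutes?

the second, by 6 hours 9 minutes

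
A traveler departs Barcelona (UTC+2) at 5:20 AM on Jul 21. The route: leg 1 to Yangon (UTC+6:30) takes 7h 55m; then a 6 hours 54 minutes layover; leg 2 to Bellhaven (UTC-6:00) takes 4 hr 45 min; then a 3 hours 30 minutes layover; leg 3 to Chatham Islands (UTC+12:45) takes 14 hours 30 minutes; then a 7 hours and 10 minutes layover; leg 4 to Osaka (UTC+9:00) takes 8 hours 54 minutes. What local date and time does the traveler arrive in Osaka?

Convert departure to UTC: 5:20 AM − 2:00 = 3:20 AM UTC on Jul 21.
Add 7 hours and 55 minutes leg 1 → 11:15 AM UTC.
Add 6 hours and 54 minutes layover in Yangon → 6:09 PM UTC.
Add 4 hours 45 minutes leg 2 → 10:54 PM UTC.
Add 3 hours and 30 minutes layover in Bellhaven → 2:24 AM UTC (Jul 22).
Add 14 hours and 30 minutes leg 3 → 4:54 PM UTC.
Add 7 hours 10 minutes layover in Chatham Islands → 12:04 AM UTC (Jul 23).
Add 8 hours 54 minutes leg 4 → 8:58 AM UTC.
Osaka is UTC+9:00, so local arrival = 8:58 AM + 9:00 = 5:58 PM on Jul 23.

5:58 PM on July 23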